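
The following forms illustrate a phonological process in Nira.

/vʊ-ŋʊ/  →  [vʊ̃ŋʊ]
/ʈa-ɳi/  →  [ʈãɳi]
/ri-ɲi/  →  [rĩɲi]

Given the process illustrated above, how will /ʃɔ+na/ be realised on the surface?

The data show regressive nasality assimilation (vowel nasalisation): /ʊ/ → [ʊ̃] before /ŋ/; /a/ → [ã] before /ɳ/; /i/ → [ĩ] before /ɲ/ — a vowel is nasalised by an immediately following nasal consonant.
/ɔ/ sits next to the nasal /n/ and is therefore nasalised to [ɔ̃].

[ʃɔ̃na]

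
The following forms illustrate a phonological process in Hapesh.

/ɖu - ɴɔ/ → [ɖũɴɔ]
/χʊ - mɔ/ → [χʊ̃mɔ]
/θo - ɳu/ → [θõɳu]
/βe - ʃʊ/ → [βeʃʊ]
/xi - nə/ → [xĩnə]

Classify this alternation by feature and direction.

The vowel /u/ surfaces as nasalised [ũ] next to the following nasal /ɴ/ — it has acquired the [+nasal] feature of its neighbour.
The other forms show the same pattern: /ʊ/ → [ʊ̃] before /m/; /o/ → [õ] before /ɳ/; /i/ → [ĩ] before /n/ — each time a vowel is nasalised next to a following nasal.
No change occurs in [βeʃʊ] because the vowel at the boundary is adjacent to an oral consonant, not a nasal (/e/ next to /ʃ/).
Because the conditioning nasal is to the right of the vowel that changes, the process is regressive (anticipatory).

regressive nasality assimilation (vowel nasalisation)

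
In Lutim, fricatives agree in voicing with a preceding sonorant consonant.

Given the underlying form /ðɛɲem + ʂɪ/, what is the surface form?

/ʂ/ is a voiceless retroflex fricative. The preceding trigger /m/ is voiced, so /ʂ/ must become voiced as well.
Changing only its voicing to voiced gives [ʐ] — the voiced retroflex fricative.

[ðɛɲemʐɪ]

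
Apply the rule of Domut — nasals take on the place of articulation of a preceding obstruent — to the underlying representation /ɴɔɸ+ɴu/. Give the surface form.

[ɴɔɸmu]

The rule targets /ɴ/ (voiced uvular nasal), which sits after the trigger /ɸ/ (bilabial).
Changing only its place to bilabial gives [m] — the voiced bilabial nasal.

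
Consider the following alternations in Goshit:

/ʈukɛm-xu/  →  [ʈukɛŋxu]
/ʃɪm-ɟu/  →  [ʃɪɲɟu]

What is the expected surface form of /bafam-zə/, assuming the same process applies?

[bafanzə]

The data show regressive place assimilation: /m/ → [ŋ] before /x/; /m/ → [ɲ] before /ɟ/. In each pair only place changes, matching the following consonant, while manner and voice stay constant.
The rule targets /m/ (voiced bilabial nasal), which sits before the trigger /z/ (alveolar).
Changing only its place to alveolar gives [n] — the voiced alveolar nasal.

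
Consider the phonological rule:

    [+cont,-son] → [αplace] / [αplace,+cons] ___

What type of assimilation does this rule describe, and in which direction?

progressive place assimilation

The shared variable α links the value of the place features (abbreviated [place]) on the target to the same value on the neighbouring segment, so place is the feature that assimilates.
Since the environment is written before the underscore, the trigger precedes the target; the direction is progressive.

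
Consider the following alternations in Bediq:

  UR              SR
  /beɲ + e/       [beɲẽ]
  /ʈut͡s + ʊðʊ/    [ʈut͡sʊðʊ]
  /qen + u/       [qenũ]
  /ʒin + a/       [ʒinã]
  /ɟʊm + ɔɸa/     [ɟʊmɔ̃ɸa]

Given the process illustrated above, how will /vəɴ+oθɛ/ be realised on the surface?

[vəɴõθɛ]

The data show progressive nasality assimilation (vowel nasalisation): /e/ → [ẽ] after /ɲ/; /u/ → [ũ] after /n/; /a/ → [ã] after /n/; /ɔ/ → [ɔ̃] after /m/ — a vowel is nasalised by an immediately preceding nasal consonant.
No change occurs in [ʈut͡sʊðʊ] because the vowel at the boundary is adjacent to an oral consonant, not a nasal (/ʊ/ next to /t͡s/).
/o/ sits next to the nasal /ɴ/ and is therefore nasalised to [õ].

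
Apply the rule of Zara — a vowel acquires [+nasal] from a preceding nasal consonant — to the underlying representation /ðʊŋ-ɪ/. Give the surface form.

The vowel /ɪ/ is adjacent to the preceding nasal /ŋ/, so it acquires [+nasal] and surfaces as [ɪ̃].

[ðʊŋɪ̃]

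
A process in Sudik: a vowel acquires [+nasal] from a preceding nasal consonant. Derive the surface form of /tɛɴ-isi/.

[tɛɴĩsi]

The vowel /i/ is adjacent to the preceding nasal /ɴ/, so it acquires [+nasal] and surfaces as [ĩ].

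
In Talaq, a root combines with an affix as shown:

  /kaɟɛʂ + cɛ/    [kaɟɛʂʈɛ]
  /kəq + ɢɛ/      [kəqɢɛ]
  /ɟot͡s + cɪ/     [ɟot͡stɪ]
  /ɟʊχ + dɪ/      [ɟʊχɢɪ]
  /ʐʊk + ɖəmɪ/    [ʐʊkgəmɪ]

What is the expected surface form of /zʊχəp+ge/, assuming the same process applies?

The data show progressive place assimilation: /c/ → [ʈ] after /ʂ/; /c/ → [t] after /t͡s/; /d/ → [ɢ] after /χ/; /ɖ/ → [g] after /k/. In each pair only place changes, matching the preceding consonant, while manner and voice stay constant.
No alternation appears in [kəqɢɛ]: there the adjacent consonants already agree in place (/ɢ/ and /q/ are both uvular), so this form is consistent with the same rule.
The rule targets /g/ (voiced velar stop), which sits after the trigger /p/ (bilabial).
The voiced bilabial stop is [b], so /g/ → [b].

[zʊχəpbe]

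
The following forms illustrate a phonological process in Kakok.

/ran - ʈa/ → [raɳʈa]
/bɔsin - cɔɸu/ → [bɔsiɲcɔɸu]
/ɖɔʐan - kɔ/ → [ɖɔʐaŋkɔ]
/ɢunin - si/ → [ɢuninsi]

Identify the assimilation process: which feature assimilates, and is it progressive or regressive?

regressive place assimilation

Underlying /n/ is realised as [ɳ] next to /ʈ/; /ʈ/ itself does not change.
/n/ is alveolar while /ʈ/ is retroflex; the output [ɳ] is retroflex, matching the trigger — so the feature that spreads is place.
Manner and voice are unchanged, so the assimilation is partial, not total.
The other alternating forms pattern the same way: /n/ → [ɲ] before /c/ (alveolar → palatal, matching palatal); /n/ → [ŋ] before /k/ (alveolar → velar, matching velar) — only place changes, and always toward the following segment.
Nothing changes in [ɢuninsi]: there the adjacent consonants already agree in place (/n/ and /s/ are both alveolar), so this form is consistent with the same rule.
Since the segment that changes precedes the conditioning segment, the assimilation is regressive.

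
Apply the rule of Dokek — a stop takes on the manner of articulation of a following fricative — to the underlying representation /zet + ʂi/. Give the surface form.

[zesʂi]

/t/ is a voiceless alveolar stop. The following trigger /ʂ/ is a fricative, so /t/ must become a fricative as well.
Changing only its manner to fricative gives [s] — the voiceless alveolar fricative.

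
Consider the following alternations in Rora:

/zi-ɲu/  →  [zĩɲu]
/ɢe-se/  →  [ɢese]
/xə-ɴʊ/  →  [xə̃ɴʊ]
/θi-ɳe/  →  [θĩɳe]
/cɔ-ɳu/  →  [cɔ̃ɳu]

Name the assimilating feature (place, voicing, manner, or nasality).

nasality

The vowel /i/ surfaces as nasalised [ĩ] next to the following nasal /ɲ/ — it has acquired the [+nasal] feature of its neighbour.
The other forms show the same pattern: /ə/ → [ə̃] before /ɴ/; /i/ → [ĩ] before /ɳ/; /ɔ/ → [ɔ̃] before /ɳ/ — each time a vowel is nasalised next to a following nasal.
No change occurs in [ɢese] because the vowel at the boundary is adjacent to an oral consonant, not a nasal (/e/ next to /s/).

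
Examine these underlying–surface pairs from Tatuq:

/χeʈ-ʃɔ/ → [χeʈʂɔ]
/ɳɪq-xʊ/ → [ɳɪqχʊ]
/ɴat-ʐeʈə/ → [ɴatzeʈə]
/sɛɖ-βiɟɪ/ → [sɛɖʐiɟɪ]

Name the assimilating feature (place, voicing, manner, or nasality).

place

Comparing underlying and surface forms, /ʃ/ → [ʂ] is the alternation; the neighbouring /ʈ/ is constant.
The change postalveolar → retroflex matches the place of the preceding /ʈ/, identifying this as place assimilation.
The same holds elsewhere in the data: /x/ → [χ] after /q/ (velar → uvular, matching uvular); /ʐ/ → [z] after /t/ (retroflex → alveolar, matching alveolar); /β/ → [ʐ] after /ɖ/ (bilabial → retroflex, matching retroflex) — only place changes, and always toward the preceding segment.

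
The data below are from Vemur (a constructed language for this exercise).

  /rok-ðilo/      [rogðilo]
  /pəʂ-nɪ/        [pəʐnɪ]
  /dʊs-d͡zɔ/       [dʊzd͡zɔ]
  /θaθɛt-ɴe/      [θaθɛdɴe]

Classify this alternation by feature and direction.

regressive voicing assimilation

Comparing underlying and surface forms, /k/ → [g] is the alternation; the neighbouring /ð/ is constant.
The change voiceless → voiced matches the voicing of the following /ð/, identifying this as voicing assimilation.
Place and manner are unchanged, so the assimilation is partial, not total.
The same holds elsewhere in the data: /ʂ/ → [ʐ] before /n/ (voiceless → voiced, matching voiced); /s/ → [z] before /d͡z/ (voiceless → voiced, matching voiced); /t/ → [d] before /ɴ/ (voiceless → voiced, matching voiced) — only voicing changes, and always toward the following segment.
The trigger is the following segment, so the direction is regressive (anticipatory).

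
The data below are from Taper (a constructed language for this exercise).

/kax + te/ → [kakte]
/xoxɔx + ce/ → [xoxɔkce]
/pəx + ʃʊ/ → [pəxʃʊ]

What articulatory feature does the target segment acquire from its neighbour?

manner

Underlying /x/ is realised as [k] next to /t/; /t/ itself does not change.
The change fricative → stop matches the manner of the following /t/, identifying this as manner assimilation.
The other alternating form patterns the same way: /x/ → [k] before /c/ (fricative → stop, matching a stop) — only manner changes, and always toward the following segment.
Nothing changes in [pəxʃʊ]: there the adjacent consonants already agree in manner (/x/ and /ʃ/ are both fricatives), so this form is consistent with the same rule.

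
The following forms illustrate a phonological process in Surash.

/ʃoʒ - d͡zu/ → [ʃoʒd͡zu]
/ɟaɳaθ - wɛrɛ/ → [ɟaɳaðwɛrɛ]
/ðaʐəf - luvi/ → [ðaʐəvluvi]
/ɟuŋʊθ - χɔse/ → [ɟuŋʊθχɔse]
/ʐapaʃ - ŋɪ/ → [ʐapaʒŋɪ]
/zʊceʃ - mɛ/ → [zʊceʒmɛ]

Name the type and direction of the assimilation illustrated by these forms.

regressive voicing assimilation

The segment that alternates is /θ/, which surfaces as [ð] when adjacent to /w/.
The change voiceless → voiced matches the voicing of the following /w/, identifying this as voicing assimilation.
Place and manner are unchanged, so the assimilation is partial, not total.
The same holds elsewhere in the data: /f/ → [v] before /l/ (voiceless → voiced, matching voiced); /ʃ/ → [ʒ] before /ŋ/ (voiceless → voiced, matching voiced); /ʃ/ → [ʒ] before /m/ (voiceless → voiced, matching voiced) — only voicing changes, and always toward the following segment.
No alternation appears in [ʃoʒd͡zu], [ɟuŋʊθχɔse]: there the adjacent consonants already agree in voicing (/ʒ/ and /d͡z/ are both voiced; /θ/ and /χ/ are both voiceless), so these forms are consistent with the same rule.
The trigger is the following segment, so the direction is regressive (anticipatory).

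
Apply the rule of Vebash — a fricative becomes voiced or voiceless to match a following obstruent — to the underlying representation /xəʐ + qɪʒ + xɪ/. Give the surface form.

[xəʂqɪʃxɪ]

The rule targets /ʐ/ (voiced retroflex fricative), which sits before the trigger /q/ (voiceless).
A voiceless retroflex fricative is [ʂ], so the surface segment is [ʂ].
The same rule applies at the second boundary: /ʒ/ → [ʃ] next to /x/.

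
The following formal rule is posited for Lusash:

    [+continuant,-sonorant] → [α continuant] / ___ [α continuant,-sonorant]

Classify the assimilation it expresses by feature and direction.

regressive manner assimilation

The shared variable α links the value of [continuant] on the target to that of the neighbouring obstruent. [continuant] distinguishes stops from fricatives — a manner-of-articulation feature — so this is manner assimilation.
Since the environment is written after the underscore, the trigger follows the target; the direction is regressive.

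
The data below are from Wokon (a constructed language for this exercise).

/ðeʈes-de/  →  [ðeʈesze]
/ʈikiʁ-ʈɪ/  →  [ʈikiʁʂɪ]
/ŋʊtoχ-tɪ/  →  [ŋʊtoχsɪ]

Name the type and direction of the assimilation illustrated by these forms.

Comparing underlying and surface forms, /d/ → [z] is the alternation; the neighbouring /s/ is constant.
The change stop → fricative matches the manner of the preceding /s/, identifying this as manner assimilation.
Place and voice are unchanged, so the assimilation is partial, not total.
The same holds elsewhere in the data: /ʈ/ → [ʂ] after /ʁ/ (stop → fricative, matching a fricative); /t/ → [s] after /χ/ (stop → fricative, matching a fricative) — only manner changes, and always toward the preceding segment.
The trigger is the preceding segment, so the direction is progressive (perseverative).

progressive manner assimilation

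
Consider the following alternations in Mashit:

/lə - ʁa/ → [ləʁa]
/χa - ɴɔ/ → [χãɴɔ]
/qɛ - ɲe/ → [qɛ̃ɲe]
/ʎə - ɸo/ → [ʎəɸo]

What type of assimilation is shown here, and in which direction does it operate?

regressive nasality assimilation (vowel nasalisation)

The vowel /a/ surfaces as nasalised [ã] next to the following nasal /ɴ/ — it has acquired the [+nasal] feature of its neighbour.
Likewise in the remaining data: /ɛ/ → [ɛ̃] before /ɲ/ — each time a vowel is nasalised next to a following nasal.
No change occurs in [ləʁa], [ʎəɸo] because the vowel at the boundary is adjacent to an oral consonant, not a nasal (/ə/ next to /ʁ/; /ə/ next to /ɸ/).
Because the conditioning nasal is to the right of the vowel that changes, the process is regressive (anticipatory).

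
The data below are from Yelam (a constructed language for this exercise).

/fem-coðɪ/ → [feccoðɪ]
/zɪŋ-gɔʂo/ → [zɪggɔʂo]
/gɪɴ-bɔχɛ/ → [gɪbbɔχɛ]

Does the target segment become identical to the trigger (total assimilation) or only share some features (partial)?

total assimilation

The segment that alternates is /m/, which surfaces as [c] when adjacent to /c/.
The output [c] is identical to the trigger /c/ — every feature (place, manner, voicing) has been copied — so this is total assimilation.
The other forms behave the same way: /ŋ/ → [g] before /g/; /ɴ/ → [b] before /b/ — in each case the output is a copy of the following consonant.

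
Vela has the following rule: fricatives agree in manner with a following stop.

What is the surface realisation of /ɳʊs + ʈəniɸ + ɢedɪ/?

[ɳʊtʈənipɢedɪ]

The rule targets /s/ (voiceless alveolar fricative), which sits before the trigger /ʈ/ (stop).
Changing only its manner to stop gives [t] — the voiceless alveolar stop.
The same rule applies at the second boundary: /ɸ/ → [p] next to /ɢ/.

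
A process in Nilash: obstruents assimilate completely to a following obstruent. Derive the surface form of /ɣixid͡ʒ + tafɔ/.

[ɣixittafɔ]

/d͡ʒ/ is the segment targeted by the rule; it sits immediately before /t/, so it assimilates completely and surfaces as [t].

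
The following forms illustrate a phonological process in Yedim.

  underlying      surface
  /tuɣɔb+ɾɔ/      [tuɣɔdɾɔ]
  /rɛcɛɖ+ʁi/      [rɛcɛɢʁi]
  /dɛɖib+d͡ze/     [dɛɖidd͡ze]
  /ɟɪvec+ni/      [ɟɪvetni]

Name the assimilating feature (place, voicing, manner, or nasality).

place

Underlying /b/ is realised as [d] next to /ɾ/; /ɾ/ itself does not change.
/b/ is bilabial while /ɾ/ is alveolar; the output [d] is alveolar, matching the trigger — so the feature that spreads is place.
The same holds elsewhere in the data: /ɖ/ → [ɢ] before /ʁ/ (retroflex → uvular, matching uvular); /b/ → [d] before /d͡z/ (bilabial → alveolar, matching alveolar); /c/ → [t] before /n/ (palatal → alveolar, matching alveolar) — only place changes, and always toward the following segment.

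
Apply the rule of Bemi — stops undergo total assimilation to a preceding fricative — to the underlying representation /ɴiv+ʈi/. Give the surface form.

[ɴivvi]

/ʈ/ is the segment targeted by the rule; it sits immediately after /v/, so it assimilates completely and surfaces as [v].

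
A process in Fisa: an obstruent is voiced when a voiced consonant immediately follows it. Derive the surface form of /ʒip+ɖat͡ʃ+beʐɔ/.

/p/ is a voiceless bilabial stop. The following trigger /ɖ/ is voiced, so /p/ must become voiced as well.
The voiced bilabial stop is [b], so /p/ → [b].
At the second juncture, /t͡ʃ/ likewise becomes [d͡ʒ] adjacent to /b/.

[ʒibɖad͡ʒbeʐɔ]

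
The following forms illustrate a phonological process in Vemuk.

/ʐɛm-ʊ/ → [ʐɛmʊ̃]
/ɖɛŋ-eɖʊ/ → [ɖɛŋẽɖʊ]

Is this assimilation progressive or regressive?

The vowel /ʊ/ surfaces as nasalised [ʊ̃] next to the preceding nasal /m/ — it has acquired the [+nasal] feature of its neighbour.
Likewise in the remaining data: /e/ → [ẽ] after /ŋ/ — each time a vowel is nasalised next to a preceding nasal.
Because the conditioning nasal is to the left of the vowel that changes, the process is progressive (perseverative).

progressive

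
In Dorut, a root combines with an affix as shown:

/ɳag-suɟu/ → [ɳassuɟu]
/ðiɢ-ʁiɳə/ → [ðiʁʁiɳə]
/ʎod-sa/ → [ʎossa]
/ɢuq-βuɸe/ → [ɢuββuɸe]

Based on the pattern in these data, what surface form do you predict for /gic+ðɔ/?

[giððɔ]

The data show regressive total assimilation (/g/ → [s] before /s/; /ɢ/ → [ʁ] before /ʁ/; /d/ → [s] before /s/; /q/ → [β] before /β/): in every case the target segment becomes identical to its following neighbour, copying more than a single feature.
/c/ is the segment targeted by the rule; it sits immediately before /ð/, so it assimilates completely and surfaces as [ð].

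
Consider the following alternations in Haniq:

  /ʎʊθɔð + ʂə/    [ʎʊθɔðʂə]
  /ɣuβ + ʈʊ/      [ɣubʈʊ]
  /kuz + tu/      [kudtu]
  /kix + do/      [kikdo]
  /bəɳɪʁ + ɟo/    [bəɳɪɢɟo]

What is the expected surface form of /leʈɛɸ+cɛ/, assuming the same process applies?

[leʈɛpcɛ]

The data show regressive manner assimilation: /β/ → [b] before /ʈ/; /z/ → [d] before /t/; /x/ → [k] before /d/; /ʁ/ → [ɢ] before /ɟ/. In each pair only manner changes, matching the following consonant, while place and voice stay constant.
No alternation appears in [ʎʊθɔðʂə]: there the adjacent consonants already agree in manner (/ð/ and /ʂ/ are both fricatives), so this form is consistent with the same rule.
/ɸ/ is a voiceless bilabial fricative. The following trigger /c/ is a stop, so /ɸ/ must become a stop as well.
The voiceless bilabial stop is [p], so /ɸ/ → [p].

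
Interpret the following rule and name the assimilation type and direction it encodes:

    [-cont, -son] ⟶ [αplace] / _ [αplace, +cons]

regressive place assimilation

The shared variable α links the value of the place features (abbreviated [place]) on the target to the same value on the neighbouring segment, so place is the feature that assimilates.
Since the environment is written after the underscore, the trigger follows the target; the direction is regressive.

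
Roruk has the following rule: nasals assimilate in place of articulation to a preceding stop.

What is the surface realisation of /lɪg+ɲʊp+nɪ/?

[lɪgŋʊpmɪ]

The rule targets /ɲ/ (voiced palatal nasal), which sits after the trigger /g/ (velar).
Changing only its place to velar gives [ŋ] — the voiced velar nasal.
At the second juncture, /n/ likewise becomes [m] adjacent to /p/.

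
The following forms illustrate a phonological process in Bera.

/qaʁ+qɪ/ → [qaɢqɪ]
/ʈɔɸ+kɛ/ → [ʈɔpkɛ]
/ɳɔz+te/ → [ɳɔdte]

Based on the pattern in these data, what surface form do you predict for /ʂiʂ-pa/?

[ʂiʈpa]

The data show regressive manner assimilation: /ʁ/ → [ɢ] before /q/; /ɸ/ → [p] before /k/; /z/ → [d] before /t/. In each pair only manner changes, matching the following consonant, while place and voice stay constant.
The rule targets /ʂ/ (voiceless retroflex fricative), which sits before the trigger /p/ (stop).
A voiceless retroflex stop is [ʈ], so the surface segment is [ʈ].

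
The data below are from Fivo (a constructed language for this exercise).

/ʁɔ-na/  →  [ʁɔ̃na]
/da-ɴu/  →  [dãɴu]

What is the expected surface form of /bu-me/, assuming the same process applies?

The data show regressive nasality assimilation (vowel nasalisation): /ɔ/ → [ɔ̃] before /n/; /a/ → [ã] before /ɴ/ — a vowel is nasalised by an immediately following nasal consonant.
/u/ sits next to the nasal /m/ and is therefore nasalised to [ũ].

[bũme]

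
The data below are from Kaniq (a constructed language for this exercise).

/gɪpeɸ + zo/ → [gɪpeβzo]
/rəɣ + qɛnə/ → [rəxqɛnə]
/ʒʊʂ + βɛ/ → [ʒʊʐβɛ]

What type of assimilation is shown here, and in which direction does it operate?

regressive voicing assimilation

Comparing underlying and surface forms, /ɸ/ → [β] is the alternation; the neighbouring /z/ is constant.
/ɸ/ is voiceless while /z/ is voiced; the output [β] is voiced, matching the trigger — so the feature that spreads is voicing.
Place and manner are unchanged, so the assimilation is partial, not total.
Checking the remaining alternations: /ɣ/ → [x] before /q/ (voiced → voiceless, matching voiceless); /ʂ/ → [ʐ] before /β/ (voiceless → voiced, matching voiced) — only voicing changes, and always toward the following segment.
The trigger is the following segment, so the direction is regressive (anticipatory).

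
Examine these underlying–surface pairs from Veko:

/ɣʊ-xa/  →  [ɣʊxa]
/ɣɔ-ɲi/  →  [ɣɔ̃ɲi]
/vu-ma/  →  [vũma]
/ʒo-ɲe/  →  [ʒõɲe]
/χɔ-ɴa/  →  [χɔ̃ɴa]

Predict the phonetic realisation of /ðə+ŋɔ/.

The data show regressive nasality assimilation (vowel nasalisation): /ɔ/ → [ɔ̃] before /ɲ/; /u/ → [ũ] before /m/; /o/ → [õ] before /ɲ/; /ɔ/ → [ɔ̃] before /ɴ/ — a vowel is nasalised by an immediately following nasal consonant.
No change occurs in [ɣʊxa] because the vowel at the boundary is adjacent to an oral consonant, not a nasal (/ʊ/ next to /x/).
/ə/ sits next to the nasal /ŋ/ and is therefore nasalised to [ə̃].

[ðə̃ŋɔ]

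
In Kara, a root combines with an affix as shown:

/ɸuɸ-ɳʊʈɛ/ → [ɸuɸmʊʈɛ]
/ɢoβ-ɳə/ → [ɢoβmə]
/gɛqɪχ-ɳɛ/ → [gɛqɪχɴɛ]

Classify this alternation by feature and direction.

Underlying /ɳ/ is realised as [m] next to /ɸ/; /ɸ/ itself does not change.
The change retroflex → bilabial matches the place of the preceding /ɸ/, identifying this as place assimilation.
Manner and voice are unchanged, so the assimilation is partial, not total.
The other alternating forms pattern the same way: /ɳ/ → [m] after /β/ (retroflex → bilabial, matching bilabial); /ɳ/ → [ɴ] after /χ/ (retroflex → uvular, matching uvular) — only place changes, and always toward the preceding segment.
Since the segment that changes follows the conditioning segment, the assimilation is progressive.

progressive place assimilation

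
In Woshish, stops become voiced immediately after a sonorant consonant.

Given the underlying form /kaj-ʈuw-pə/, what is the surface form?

[kajɖuwbə]

/ʈ/ is a voiceless retroflex stop. The preceding trigger /j/ is voiced, so /ʈ/ must become voiced as well.
The voiced retroflex stop is [ɖ], so /ʈ/ → [ɖ].
The same rule applies at the second boundary: /p/ → [b] next to /w/.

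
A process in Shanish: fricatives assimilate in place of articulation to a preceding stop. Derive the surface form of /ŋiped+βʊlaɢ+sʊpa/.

The rule targets /β/ (voiced bilabial fricative), which sits after the trigger /d/ (alveolar).
A voiced alveolar fricative is [z], so the surface segment is [z].
The same rule applies at the second boundary: /s/ → [χ] next to /ɢ/.

[ŋipedzʊlaɢχʊpa]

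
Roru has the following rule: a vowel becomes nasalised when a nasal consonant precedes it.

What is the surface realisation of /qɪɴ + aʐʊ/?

[qɪɴãʐʊ]

The vowel /a/ is adjacent to the preceding nasal /ɴ/, so it acquires [+nasal] and surfaces as [ã].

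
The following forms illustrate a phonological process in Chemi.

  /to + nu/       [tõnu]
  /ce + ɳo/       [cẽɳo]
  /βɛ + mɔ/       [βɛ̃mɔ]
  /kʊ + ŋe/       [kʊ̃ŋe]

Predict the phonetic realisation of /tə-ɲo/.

[tə̃ɲo]

The data show regressive nasality assimilation (vowel nasalisation): /o/ → [õ] before /n/; /e/ → [ẽ] before /ɳ/; /ɛ/ → [ɛ̃] before /m/; /ʊ/ → [ʊ̃] before /ŋ/ — a vowel is nasalised by an immediately following nasal consonant.
The vowel /ə/ is adjacent to the following nasal /ɲ/, so it acquires [+nasal] and surfaces as [ə̃].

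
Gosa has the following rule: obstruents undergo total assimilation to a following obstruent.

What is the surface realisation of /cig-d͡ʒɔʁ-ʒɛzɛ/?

/g/ is the segment targeted by the rule; it sits immediately before /d͡ʒ/, so it assimilates completely and surfaces as [d͡ʒ].
At the second juncture, /ʁ/ likewise becomes [ʒ] adjacent to /ʒ/.

[cid͡ʒd͡ʒɔʒʒɛzɛ]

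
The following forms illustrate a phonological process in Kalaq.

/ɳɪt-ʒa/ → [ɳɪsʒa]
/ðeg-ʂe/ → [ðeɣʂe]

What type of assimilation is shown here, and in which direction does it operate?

The segment that alternates is /t/, which surfaces as [s] when adjacent to /ʒ/.
The change stop → fricative matches the manner of the following /ʒ/, identifying this as manner assimilation.
Place and voice are unchanged, so the assimilation is partial, not total.
The other alternating form patterns the same way: /g/ → [ɣ] before /ʂ/ (stop → fricative, matching a fricative) — only manner changes, and always toward the following segment.
The trigger is the following segment, so the direction is regressive (anticipatory).

regressive manner assimilation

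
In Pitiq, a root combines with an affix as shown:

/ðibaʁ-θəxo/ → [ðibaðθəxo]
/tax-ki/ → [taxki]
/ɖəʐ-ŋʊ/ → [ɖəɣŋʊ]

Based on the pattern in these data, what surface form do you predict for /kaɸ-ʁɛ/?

[kaχʁɛ]

The data show regressive place assimilation: /ʁ/ → [ð] before /θ/; /ʐ/ → [ɣ] before /ŋ/. In each pair only place changes, matching the following consonant, while manner and voice stay constant.
No alternation appears in [taxki]: there the adjacent consonants already agree in place (/x/ and /k/ are both velar), so this form is consistent with the same rule.
/ɸ/ is a voiceless bilabial fricative. The following trigger /ʁ/ is uvular, so /ɸ/ must become uvular as well.
Changing only its place to uvular gives [χ] — the voiceless uvular fricative.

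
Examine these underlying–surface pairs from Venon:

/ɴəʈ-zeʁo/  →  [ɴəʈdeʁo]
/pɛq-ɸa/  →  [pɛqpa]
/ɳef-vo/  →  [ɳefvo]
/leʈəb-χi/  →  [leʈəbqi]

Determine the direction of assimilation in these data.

progressive

Comparing underlying and surface forms, /z/ → [d] is the alternation; the neighbouring /ʈ/ is constant.
The change fricative → stop matches the manner of the preceding /ʈ/, identifying this as manner assimilation.
The same holds elsewhere in the data: /ɸ/ → [p] after /q/ (fricative → stop, matching a stop); /χ/ → [q] after /b/ (fricative → stop, matching a stop) — only manner changes, and always toward the preceding segment.
No alternation appears in [ɳefvo]: there the adjacent consonants already agree in manner (/v/ and /f/ are both fricatives), so this form is consistent with the same rule.
The trigger is the preceding segment, so the direction is progressive (perseverative).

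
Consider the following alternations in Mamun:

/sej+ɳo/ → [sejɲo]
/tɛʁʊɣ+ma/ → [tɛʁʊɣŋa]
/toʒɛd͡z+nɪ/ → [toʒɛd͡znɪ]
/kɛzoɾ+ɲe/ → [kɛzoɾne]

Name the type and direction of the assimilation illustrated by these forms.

progressive place assimilation

Comparing underlying and surface forms, /ɳ/ → [ɲ] is the alternation; the neighbouring /j/ is constant.
/ɳ/ is retroflex while /j/ is palatal; the output [ɲ] is palatal, matching the trigger — so the feature that spreads is place.
Manner and voice are unchanged, so the assimilation is partial, not total.
The same holds elsewhere in the data: /m/ → [ŋ] after /ɣ/ (bilabial → velar, matching velar); /ɲ/ → [n] after /ɾ/ (palatal → alveolar, matching alveolar) — only place changes, and always toward the preceding segment.
Nothing changes in [toʒɛd͡znɪ]: there the adjacent consonants already agree in place (/n/ and /d͡z/ are both alveolar), so this form is consistent with the same rule.
Since the segment that changes follows the conditioning segment, the assimilation is progressive.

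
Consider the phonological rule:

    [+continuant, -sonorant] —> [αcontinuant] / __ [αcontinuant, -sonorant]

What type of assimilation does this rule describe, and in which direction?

The shared variable α links the value of [continuant] on the target to that of the neighbouring obstruent. [continuant] distinguishes stops from fricatives — a manner-of-articulation feature — so this is manner assimilation.
Since the environment is written after the underscore, the trigger follows the target; the direction is regressive.

regressive manner assimilation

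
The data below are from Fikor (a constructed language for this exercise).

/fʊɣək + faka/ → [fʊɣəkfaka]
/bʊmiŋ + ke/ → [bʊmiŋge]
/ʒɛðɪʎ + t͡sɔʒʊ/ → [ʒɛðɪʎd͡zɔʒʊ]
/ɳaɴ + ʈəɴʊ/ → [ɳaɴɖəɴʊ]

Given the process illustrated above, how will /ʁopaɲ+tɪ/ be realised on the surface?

[ʁopaɲdɪ]

The data show progressive voicing assimilation: /k/ → [g] after /ŋ/; /t͡s/ → [d͡z] after /ʎ/; /ʈ/ → [ɖ] after /ɴ/. In each pair only voicing changes, matching the preceding consonant, while place and manner stay constant.
No alternation appears in [fʊɣəkfaka]: there the adjacent consonants already agree in voicing (/f/ and /k/ are both voiceless), so this form is consistent with the same rule.
/t/ is a voiceless alveolar stop. The preceding trigger /ɲ/ is voiced, so /t/ must become voiced as well.
Changing only its voicing to voiced gives [d] — the voiced alveolar stop.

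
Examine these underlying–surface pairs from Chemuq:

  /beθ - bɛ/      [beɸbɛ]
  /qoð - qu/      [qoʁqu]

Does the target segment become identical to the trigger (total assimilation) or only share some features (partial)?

Underlying /θ/ is realised as [ɸ] next to /b/; /b/ itself does not change.
The change dental → bilabial matches the place of the following /b/, identifying this as place assimilation.
Manner and voice are unchanged, so the assimilation is partial, not total.
The other alternating form patterns the same way: /ð/ → [ʁ] before /q/ (dental → uvular, matching uvular) — only place changes, and always toward the following segment.

partial assimilation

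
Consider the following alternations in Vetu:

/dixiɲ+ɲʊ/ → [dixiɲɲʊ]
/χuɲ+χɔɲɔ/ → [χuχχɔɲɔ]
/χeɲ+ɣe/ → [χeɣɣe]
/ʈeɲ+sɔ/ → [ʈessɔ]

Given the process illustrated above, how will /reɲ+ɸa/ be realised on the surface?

The data show regressive total assimilation (/ɲ/ → [χ] before /χ/; /ɲ/ → [ɣ] before /ɣ/; /ɲ/ → [s] before /s/): in every case the target segment becomes identical to its following neighbour, copying more than a single feature.
In [dixiɲɲʊ] the two consonants at the boundary are already identical (/ɲ/ + /ɲ/), so the rule applies vacuously and nothing changes.
/ɲ/ is the segment targeted by the rule; it sits immediately before /ɸ/, so it assimilates completely and surfaces as [ɸ].

[reɸɸa]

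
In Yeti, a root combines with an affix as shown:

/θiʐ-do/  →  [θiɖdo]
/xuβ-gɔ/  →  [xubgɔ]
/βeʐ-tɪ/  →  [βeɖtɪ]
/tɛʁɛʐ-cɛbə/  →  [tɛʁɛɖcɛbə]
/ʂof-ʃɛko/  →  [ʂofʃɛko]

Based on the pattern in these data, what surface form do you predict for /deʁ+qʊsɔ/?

The data show regressive manner assimilation: /ʐ/ → [ɖ] before /d/; /β/ → [b] before /g/; /ʐ/ → [ɖ] before /t/; /ʐ/ → [ɖ] before /c/. In each pair only manner changes, matching the following consonant, while place and voice stay constant.
No alternation appears in [ʂofʃɛko]: there the adjacent consonants already agree in manner (/f/ and /ʃ/ are both fricatives), so this form is consistent with the same rule.
/ʁ/ is a voiced uvular fricative. The following trigger /q/ is a stop, so /ʁ/ must become a stop as well.
The voiced uvular stop is [ɢ], so /ʁ/ → [ɢ].

[deɢqʊsɔ]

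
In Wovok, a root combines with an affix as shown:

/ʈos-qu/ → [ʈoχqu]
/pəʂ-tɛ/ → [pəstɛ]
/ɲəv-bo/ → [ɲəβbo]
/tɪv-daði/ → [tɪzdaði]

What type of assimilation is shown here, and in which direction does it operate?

regressive place assimilation

The segment that alternates is /s/, which surfaces as [χ] when adjacent to /q/.
The change alveolar → uvular matches the place of the following /q/, identifying this as place assimilation.
Manner and voice are unchanged, so the assimilation is partial, not total.
Checking the remaining alternations: /ʂ/ → [s] before /t/ (retroflex → alveolar, matching alveolar); /v/ → [β] before /b/ (labiodental → bilabial, matching bilabial); /v/ → [z] before /d/ (labiodental → alveolar, matching alveolar) — only place changes, and always toward the following segment.
The trigger is the following segment, so the direction is regressive (anticipatory).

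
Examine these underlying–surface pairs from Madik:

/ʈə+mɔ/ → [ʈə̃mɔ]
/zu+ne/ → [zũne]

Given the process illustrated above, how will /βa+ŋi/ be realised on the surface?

[βãŋi]

The data show regressive nasality assimilation (vowel nasalisation): /ə/ → [ə̃] before /m/; /u/ → [ũ] before /n/ — a vowel is nasalised by an immediately following nasal consonant.
The vowel /a/ is adjacent to the following nasal /ŋ/, so it acquires [+nasal] and surfaces as [ã].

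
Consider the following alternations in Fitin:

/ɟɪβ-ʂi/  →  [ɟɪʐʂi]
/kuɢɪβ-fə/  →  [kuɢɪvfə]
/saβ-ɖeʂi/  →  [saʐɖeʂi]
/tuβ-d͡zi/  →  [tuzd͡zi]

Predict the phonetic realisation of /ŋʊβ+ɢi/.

The data show regressive place assimilation: /β/ → [ʐ] before /ʂ/; /β/ → [v] before /f/; /β/ → [ʐ] before /ɖ/; /β/ → [z] before /d͡z/. In each pair only place changes, matching the following consonant, while manner and voice stay constant.
/β/ is a voiced bilabial fricative. The following trigger /ɢ/ is uvular, so /β/ must become uvular as well.
A voiced uvular fricative is [ʁ], so the surface segment is [ʁ].

[ŋʊʁɢi]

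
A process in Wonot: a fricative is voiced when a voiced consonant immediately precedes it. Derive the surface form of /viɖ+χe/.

[viɖʁe]

The rule targets /χ/ (voiceless uvular fricative), which sits after the trigger /ɖ/ (voiced).
A voiced uvular fricative is [ʁ], so the surface segment is [ʁ].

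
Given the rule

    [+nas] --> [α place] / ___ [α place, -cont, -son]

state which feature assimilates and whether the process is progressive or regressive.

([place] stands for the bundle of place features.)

The rule copies the place features (abbreviated [place]) from the environment onto the target, so the assimilating feature is place.
Since the environment is written after the underscore, the trigger follows the target; the direction is regressive.

regressive place assimilation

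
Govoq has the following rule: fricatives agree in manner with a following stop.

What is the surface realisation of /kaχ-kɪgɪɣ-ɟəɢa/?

[kaqkɪgɪgɟəɢa]

/χ/ is a voiceless uvular fricative. The following trigger /k/ is a stop, so /χ/ must become a stop as well.
Changing only its manner to stop gives [q] — the voiceless uvular stop.
At the second juncture, /ɣ/ likewise becomes [g] adjacent to /ɟ/.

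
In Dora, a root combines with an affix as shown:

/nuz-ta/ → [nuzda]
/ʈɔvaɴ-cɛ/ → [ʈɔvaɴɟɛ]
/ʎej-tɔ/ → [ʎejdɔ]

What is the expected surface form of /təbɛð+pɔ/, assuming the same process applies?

[təbɛðbɔ]

The data show progressive voicing assimilation: /t/ → [d] after /z/; /c/ → [ɟ] after /ɴ/; /t/ → [d] after /j/. In each pair only voicing changes, matching the preceding consonant, while place and manner stay constant.
The rule targets /p/ (voiceless bilabial stop), which sits after the trigger /ð/ (voiced).
A voiced bilabial stop is [b], so the surface segment is [b].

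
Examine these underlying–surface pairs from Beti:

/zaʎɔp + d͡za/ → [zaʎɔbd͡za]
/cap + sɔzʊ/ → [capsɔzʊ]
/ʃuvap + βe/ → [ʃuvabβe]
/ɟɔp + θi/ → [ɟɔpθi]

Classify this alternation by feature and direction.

regressive voicing assimilation

Underlying /p/ is realised as [b] next to /d͡z/; /d͡z/ itself does not change.
/p/ is voiceless while /d͡z/ is voiced; the output [b] is voiced, matching the trigger — so the feature that spreads is voicing.
Place and manner are unchanged, so the assimilation is partial, not total.
The other alternating form patterns the same way: /p/ → [b] before /β/ (voiceless → voiced, matching voiced) — only voicing changes, and always toward the following segment.
Nothing changes in [capsɔzʊ], [ɟɔpθi]: there the adjacent consonants already agree in voicing (/p/ and /s/ are both voiceless; /p/ and /θ/ are both voiceless), so these forms are consistent with the same rule.
The trigger is the following segment, so the direction is regressive (anticipatory).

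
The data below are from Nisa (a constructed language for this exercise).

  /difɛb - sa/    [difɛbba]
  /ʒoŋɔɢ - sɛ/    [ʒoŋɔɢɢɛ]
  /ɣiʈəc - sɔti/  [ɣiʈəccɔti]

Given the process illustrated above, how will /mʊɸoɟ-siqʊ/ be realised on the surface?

[mʊɸoɟɟiqʊ]

The data show progressive total assimilation (/s/ → [b] after /b/; /s/ → [ɢ] after /ɢ/; /s/ → [c] after /c/): in every case the target segment becomes identical to its preceding neighbour, copying more than a single feature.
/s/ is the segment targeted by the rule; it sits immediately after /ɟ/, so it assimilates completely and surfaces as [ɟ].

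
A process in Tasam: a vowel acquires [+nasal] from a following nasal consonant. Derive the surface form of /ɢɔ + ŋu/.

[ɢɔ̃ŋu]

The vowel /ɔ/ is adjacent to the following nasal /ŋ/, so it acquires [+nasal] and surfaces as [ɔ̃].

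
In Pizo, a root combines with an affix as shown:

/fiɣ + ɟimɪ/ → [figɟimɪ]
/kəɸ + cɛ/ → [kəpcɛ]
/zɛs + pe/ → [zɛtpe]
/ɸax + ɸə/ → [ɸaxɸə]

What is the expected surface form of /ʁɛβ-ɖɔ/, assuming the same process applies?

[ʁɛbɖɔ]

The data show regressive manner assimilation: /ɣ/ → [g] before /ɟ/; /ɸ/ → [p] before /c/; /s/ → [t] before /p/. In each pair only manner changes, matching the following consonant, while place and voice stay constant.
No alternation appears in [ɸaxɸə]: there the adjacent consonants already agree in manner (/x/ and /ɸ/ are both fricatives), so this form is consistent with the same rule.
/β/ is a voiced bilabial fricative. The following trigger /ɖ/ is a stop, so /β/ must become a stop as well.
A voiced bilabial stop is [b], so the surface segment is [b].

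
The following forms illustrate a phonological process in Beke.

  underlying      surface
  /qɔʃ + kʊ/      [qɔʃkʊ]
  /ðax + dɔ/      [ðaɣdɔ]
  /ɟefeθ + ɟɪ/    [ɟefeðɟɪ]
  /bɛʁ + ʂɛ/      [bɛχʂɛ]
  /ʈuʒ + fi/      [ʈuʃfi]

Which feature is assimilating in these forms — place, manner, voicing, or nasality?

The segment that alternates is /x/, which surfaces as [ɣ] when adjacent to /d/.
The change voiceless → voiced matches the voicing of the following /d/, identifying this as voicing assimilation.
The same holds elsewhere in the data: /θ/ → [ð] before /ɟ/ (voiceless → voiced, matching voiced); /ʁ/ → [χ] before /ʂ/ (voiced → voiceless, matching voiceless); /ʒ/ → [ʃ] before /f/ (voiced → voiceless, matching voiceless) — only voicing changes, and always toward the following segment.
Nothing changes in [qɔʃkʊ]: there the adjacent consonants already agree in voicing (/ʃ/ and /k/ are both voiceless), so this form is consistent with the same rule.

voicing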